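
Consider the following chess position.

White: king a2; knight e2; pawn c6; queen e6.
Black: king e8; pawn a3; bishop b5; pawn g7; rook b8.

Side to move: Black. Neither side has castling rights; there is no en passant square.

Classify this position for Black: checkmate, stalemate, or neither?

Black to move; black king on e8.
In check: yes, from the white queen on e6.
Legal moves for Black: Kf8, Kd8.
Black is in check but has 2 legal moves → neither.

neither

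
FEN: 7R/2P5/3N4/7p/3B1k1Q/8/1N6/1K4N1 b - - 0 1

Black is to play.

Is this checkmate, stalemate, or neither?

Black to move; black king on f4.
In check: yes, from the white queen on h4.
King squares — e3: attacked by Bd4; f3: attacked by Ng1; g3: attacked by Qh4; e4: attacked by Qh4; g4: attacked by Qh4; e5: attacked by Bd4; f5: attacked by Nd6; g5: attacked by Qh4.
Legal moves for Black: none.
In check with no legal moves → checkmate.

checkmate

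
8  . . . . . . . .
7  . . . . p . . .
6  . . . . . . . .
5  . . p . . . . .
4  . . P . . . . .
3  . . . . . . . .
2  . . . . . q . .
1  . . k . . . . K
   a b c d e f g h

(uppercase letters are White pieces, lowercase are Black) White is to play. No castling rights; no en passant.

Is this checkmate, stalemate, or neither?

White to move; white king on h1.
In check: no.
King squares — g1: attacked by Qf2; g2: attacked by Qf2; h2: attacked by Qf2.
Legal moves for White: none.
Not in check and no legal moves → stalemate.

stalemate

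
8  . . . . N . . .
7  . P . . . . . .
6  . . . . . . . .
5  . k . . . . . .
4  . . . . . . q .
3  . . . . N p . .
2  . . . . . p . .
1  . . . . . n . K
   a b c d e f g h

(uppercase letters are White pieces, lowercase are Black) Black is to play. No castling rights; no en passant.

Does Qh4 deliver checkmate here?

After Qh4: white king on h1; in check: yes, from the black queen on h4.
King squares — g1: attacked by Pf2; g2: attacked by Pf3; h2: attacked by Nf1.
White has no legal moves → checkmate.

yes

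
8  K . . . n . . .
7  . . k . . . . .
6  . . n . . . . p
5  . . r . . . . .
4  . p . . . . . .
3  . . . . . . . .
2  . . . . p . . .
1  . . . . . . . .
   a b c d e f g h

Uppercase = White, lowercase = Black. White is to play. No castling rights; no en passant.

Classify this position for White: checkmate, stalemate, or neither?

White to move; white king on a8.
In check: no.
King squares — a7: attacked by Nc6; b7: attacked by Kc7; b8: attacked by Nc6.
Legal moves for White: none.
Not in check and no legal moves → stalemate.

stalemate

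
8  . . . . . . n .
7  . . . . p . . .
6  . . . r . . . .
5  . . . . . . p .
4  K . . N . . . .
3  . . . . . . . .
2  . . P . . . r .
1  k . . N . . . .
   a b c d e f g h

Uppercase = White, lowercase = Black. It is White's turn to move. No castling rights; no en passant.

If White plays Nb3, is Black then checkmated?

no

After Nb3: black king on a1; in check: yes, from the white knight on b3.
Black has 2 legal replies: Ka2, Kb1.
In check but a legal move exists → not checkmate.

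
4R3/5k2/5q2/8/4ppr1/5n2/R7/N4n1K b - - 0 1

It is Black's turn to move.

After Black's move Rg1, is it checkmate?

After Rg1: white king on h1; in check: yes, from the black rook on g1.
King squares — g1: attacked by Nf3; g2: attacked by Rg1; h2: attacked by Nf1.
White has no legal moves → checkmate.

yes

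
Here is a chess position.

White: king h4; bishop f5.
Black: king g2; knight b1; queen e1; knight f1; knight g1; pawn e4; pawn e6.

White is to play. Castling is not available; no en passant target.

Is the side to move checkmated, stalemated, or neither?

White to move; white king on h4.
In check: yes, from the black queen on e1.
Legal moves for White: Kh5, Kg5, Kg4.
White is in check but has 3 legal moves → neither.

neither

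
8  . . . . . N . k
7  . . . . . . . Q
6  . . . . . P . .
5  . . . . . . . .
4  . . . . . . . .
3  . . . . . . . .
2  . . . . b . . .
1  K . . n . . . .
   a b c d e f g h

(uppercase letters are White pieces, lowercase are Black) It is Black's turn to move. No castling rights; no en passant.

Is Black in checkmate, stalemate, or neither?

Black to move; black king on h8.
In check: yes, from the white queen on h7.
King squares — g7: attacked by Pf6; h7: attacked by Nf8; g8: attacked by Qh7.
Legal moves for Black: none.
In check with no legal moves → checkmate.

checkmate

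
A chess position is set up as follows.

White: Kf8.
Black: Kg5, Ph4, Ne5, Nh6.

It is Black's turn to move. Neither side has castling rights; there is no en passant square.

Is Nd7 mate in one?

no

After Nd7: white king on f8; in check: yes, from the black knight on d7.
White has 3 legal replies: Ke8, Kg7, Ke7.
In check but a legal move exists → not checkmate.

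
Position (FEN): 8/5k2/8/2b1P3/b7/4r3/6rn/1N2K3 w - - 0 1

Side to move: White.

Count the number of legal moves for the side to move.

White to move; king on e1.
In check: yes, from the black rook on e3.
Legal moves: none.
Count: 0.

0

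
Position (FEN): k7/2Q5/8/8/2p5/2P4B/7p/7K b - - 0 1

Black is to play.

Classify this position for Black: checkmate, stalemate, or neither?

stalemate

Black to move; black king on a8.
In check: no.
King squares — a7: attacked by Qc7; b7: attacked by Qc7; b8: attacked by Qc7.
Legal moves for Black: none.
Not in check and no legal moves → stalemate.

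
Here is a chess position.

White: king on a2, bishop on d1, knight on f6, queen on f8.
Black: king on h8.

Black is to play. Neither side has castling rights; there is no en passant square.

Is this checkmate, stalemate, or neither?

checkmate

Black to move; black king on h8.
In check: yes, from the white queen on f8.
King squares — g7: attacked by Qf8; h7: attacked by Nf6; g8: attacked by Nf6.
Legal moves for Black: none.
In check with no legal moves → checkmate.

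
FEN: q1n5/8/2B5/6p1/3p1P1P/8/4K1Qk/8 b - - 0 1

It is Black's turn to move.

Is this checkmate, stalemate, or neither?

checkmate

Black to move; black king on h2.
In check: yes, from the white queen on g2.
King squares — g1: attacked by Qg2; h1: attacked by Qg2; g2: attacked by Bc6; g3: attacked by Qg2; h3: attacked by Qg2.
Legal moves for Black: none.
In check with no legal moves → checkmate.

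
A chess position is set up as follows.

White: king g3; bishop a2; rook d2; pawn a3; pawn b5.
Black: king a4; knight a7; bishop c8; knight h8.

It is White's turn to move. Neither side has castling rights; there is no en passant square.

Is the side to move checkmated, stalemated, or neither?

neither

White to move; white king on g3.
In check: no.
Legal moves for White include: Kh4, Kf4, Kf3, Kh2, Kg2, Kf2, Rd8, Rd7, Rd6, Rd5, Rd4+, Rd3, Rh2, Rg2, Rf2, Re2, Rc2, Rb2, ... (list truncated; more exist).
White has legal moves and is not in check → neither.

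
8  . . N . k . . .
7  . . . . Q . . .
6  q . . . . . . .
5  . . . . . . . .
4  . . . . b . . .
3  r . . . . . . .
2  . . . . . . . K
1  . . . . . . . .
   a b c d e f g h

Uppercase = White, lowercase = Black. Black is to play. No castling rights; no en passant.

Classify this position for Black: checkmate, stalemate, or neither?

Black to move; black king on e8.
In check: yes, from the white queen on e7.
King squares — d7: attacked by Qe7; e7: attacked by Nc8; f7: attacked by Qe7; d8: attacked by Qe7; f8: attacked by Qe7.
Legal moves for Black: none.
In check with no legal moves → checkmate.

checkmate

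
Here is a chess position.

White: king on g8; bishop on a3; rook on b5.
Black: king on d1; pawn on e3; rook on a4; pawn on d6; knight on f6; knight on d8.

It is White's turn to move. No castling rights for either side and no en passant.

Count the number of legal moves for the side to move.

3

White to move; king on g8.
In check: yes, from the black knight on f6.
Legal moves: Kh8, Kf8, Kg7.
Count: 3.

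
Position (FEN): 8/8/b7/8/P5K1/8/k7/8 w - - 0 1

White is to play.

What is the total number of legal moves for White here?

9

White to move; king on g4.
In check: no.
Legal moves: Kh5, Kg5, Kf5, Kh4, Kf4, Kh3, Kg3, Kf3, a5.
Count: 9.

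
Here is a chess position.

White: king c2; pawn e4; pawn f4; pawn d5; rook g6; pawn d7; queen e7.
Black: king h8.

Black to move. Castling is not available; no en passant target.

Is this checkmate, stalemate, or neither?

stalemate

Black to move; black king on h8.
In check: no.
King squares — g7: attacked by Rg6; h7: attacked by Qe7; g8: attacked by Rg6.
Legal moves for Black: none.
Not in check and no legal moves → stalemate.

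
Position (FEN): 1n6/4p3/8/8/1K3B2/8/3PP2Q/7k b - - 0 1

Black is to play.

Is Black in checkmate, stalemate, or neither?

checkmate

Black to move; black king on h1.
In check: yes, from the white queen on h2.
King squares — g1: attacked by Qh2; g2: attacked by Qh2; h2: attacked by Bf4.
Legal moves for Black: none.
In check with no legal moves → checkmate.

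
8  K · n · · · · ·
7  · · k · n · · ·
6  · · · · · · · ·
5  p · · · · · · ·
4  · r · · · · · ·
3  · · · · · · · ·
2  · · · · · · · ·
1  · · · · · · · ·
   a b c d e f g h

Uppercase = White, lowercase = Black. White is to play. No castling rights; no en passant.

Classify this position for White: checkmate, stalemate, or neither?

White to move; white king on a8.
In check: no.
King squares — a7: attacked by Nc8; b7: attacked by Rb4; b8: attacked by Rb4.
Legal moves for White: none.
Not in check and no legal moves → stalemate.

stalemate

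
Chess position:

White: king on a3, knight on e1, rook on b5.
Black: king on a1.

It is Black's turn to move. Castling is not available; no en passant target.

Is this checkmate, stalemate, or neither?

stalemate

Black to move; black king on a1.
In check: no.
King squares — b1: attacked by Rb5; a2: attacked by Ka3; b2: attacked by Ka3.
Legal moves for Black: none.
Not in check and no legal moves → stalemate.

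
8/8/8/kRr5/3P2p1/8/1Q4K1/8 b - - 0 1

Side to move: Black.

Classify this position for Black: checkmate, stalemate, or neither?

neither

Black to move; black king on a5.
In check: yes, from the white rook on b5.
King squares — a4: available; b4: attacked by Qb2; b5: attacked by Qb2; a6: available; b6: attacked by Rb5.
Legal moves for Black: Ka6, Ka4, Rxb5.
Black is in check but has 3 legal moves → neither.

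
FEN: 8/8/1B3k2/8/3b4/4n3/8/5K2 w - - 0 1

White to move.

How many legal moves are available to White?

White to move; king on f1.
In check: yes, from the black knight on e3.
Legal moves: Kf2, Ke2, Kg1, Ke1.
Count: 4.

4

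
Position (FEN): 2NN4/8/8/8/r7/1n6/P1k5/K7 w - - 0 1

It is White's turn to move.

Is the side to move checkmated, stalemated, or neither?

checkmate

White to move; white king on a1.
In check: yes, from the black knight on b3.
King squares — b1: attacked by Kc2; a2: own pawn; b2: attacked by Kc2.
Legal moves for White: none.
In check with no legal moves → checkmate.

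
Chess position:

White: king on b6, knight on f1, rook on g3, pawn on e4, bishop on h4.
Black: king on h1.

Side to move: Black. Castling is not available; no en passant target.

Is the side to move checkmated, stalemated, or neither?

stalemate

Black to move; black king on h1.
In check: no.
King squares — g1: attacked by Rg3; g2: attacked by Rg3; h2: attacked by Nf1.
Legal moves for Black: none.
Not in check and no legal moves → stalemate.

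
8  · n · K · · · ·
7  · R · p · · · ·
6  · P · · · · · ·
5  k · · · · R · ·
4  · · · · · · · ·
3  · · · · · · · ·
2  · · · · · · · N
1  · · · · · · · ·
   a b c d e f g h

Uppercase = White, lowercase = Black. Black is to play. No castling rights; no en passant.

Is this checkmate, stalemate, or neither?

Black to move; black king on a5.
In check: yes, from the white rook on f5.
King squares — a4: available; b4: available; b5: attacked by Rf5; a6: available; b6: attacked by Rb7.
Legal moves for Black: Ka6, Kb4, Ka4, d5.
Black is in check but has 4 legal moves → neither.

neither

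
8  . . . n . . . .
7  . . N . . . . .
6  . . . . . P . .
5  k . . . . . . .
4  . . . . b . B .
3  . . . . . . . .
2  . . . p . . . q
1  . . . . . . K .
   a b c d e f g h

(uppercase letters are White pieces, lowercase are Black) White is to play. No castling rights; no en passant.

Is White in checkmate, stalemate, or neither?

White to move; white king on g1.
In check: yes, from the black queen on h2.
Legal moves for White: Kxh2, Kf1.
White is in check but has 2 legal moves → neither.

neither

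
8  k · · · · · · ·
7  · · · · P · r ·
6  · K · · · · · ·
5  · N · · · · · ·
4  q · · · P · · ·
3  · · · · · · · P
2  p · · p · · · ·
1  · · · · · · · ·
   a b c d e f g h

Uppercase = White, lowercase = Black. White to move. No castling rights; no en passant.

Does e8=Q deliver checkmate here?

After e8=Q: black king on a8; in check: yes, from the white queen on e8.
King squares — a7: attacked by Nb5; b7: attacked by Kb6; b8: attacked by Qe8.
Black has no legal moves → checkmate.

yes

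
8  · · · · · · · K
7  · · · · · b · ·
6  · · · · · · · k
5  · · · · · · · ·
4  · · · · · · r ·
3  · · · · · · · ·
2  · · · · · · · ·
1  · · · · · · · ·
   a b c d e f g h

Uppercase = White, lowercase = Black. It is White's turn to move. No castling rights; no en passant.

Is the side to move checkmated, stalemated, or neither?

White to move; white king on h8.
In check: no.
King squares — g7: attacked by Rg4; h7: attacked by Kh6; g8: attacked by Rg4.
Legal moves for White: none.
Not in check and no legal moves → stalemate.

stalemate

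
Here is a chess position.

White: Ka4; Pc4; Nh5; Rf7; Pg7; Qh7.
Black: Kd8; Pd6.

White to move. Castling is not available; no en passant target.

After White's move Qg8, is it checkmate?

yes

After Qg8: black king on d8; in check: yes, from the white queen on g8.
King squares — c7: attacked by Rf7; d7: attacked by Rf7; e7: attacked by Rf7; c8: attacked by Qg8; e8: attacked by Qg8.
Black has no legal moves → checkmate.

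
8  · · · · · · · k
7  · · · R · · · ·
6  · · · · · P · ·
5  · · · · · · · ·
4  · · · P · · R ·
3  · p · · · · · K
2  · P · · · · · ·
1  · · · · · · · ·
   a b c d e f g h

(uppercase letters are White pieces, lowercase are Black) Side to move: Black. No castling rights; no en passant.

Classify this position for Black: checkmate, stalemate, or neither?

Black to move; black king on h8.
In check: no.
King squares — g7: attacked by Rg4; h7: attacked by Rd7; g8: attacked by Rg4.
Legal moves for Black: none.
Not in check and no legal moves → stalemate.

stalemate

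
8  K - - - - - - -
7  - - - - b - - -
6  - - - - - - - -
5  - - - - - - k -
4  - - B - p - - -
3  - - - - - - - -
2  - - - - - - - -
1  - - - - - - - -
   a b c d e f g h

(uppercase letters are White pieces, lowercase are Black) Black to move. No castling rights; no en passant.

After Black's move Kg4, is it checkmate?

After Kg4: white king on a8; in check: no.
White is not in check, so this cannot be checkmate.

no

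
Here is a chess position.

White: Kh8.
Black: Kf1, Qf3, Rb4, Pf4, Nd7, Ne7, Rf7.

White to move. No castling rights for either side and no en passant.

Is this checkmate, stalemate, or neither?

stalemate

White to move; white king on h8.
In check: no.
King squares — g7: attacked by Rf7; h7: attacked by Rf7; g8: attacked by Ne7.
Legal moves for White: none.
Not in check and no legal moves → stalemate.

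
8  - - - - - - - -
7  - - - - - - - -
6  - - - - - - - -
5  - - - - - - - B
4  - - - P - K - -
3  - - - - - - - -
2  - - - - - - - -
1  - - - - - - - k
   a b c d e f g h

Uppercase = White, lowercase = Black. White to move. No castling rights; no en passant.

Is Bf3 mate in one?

After Bf3: black king on h1; in check: yes, from the white bishop on f3.
Black has 2 legal replies: Kh2, Kg1.
In check but a legal move exists → not checkmate.

no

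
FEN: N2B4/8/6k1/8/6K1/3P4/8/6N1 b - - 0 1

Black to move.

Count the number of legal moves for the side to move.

4

Black to move; king on g6.
In check: no.
Legal moves: Kh7, Kg7, Kf7, Kh6.
Count: 4.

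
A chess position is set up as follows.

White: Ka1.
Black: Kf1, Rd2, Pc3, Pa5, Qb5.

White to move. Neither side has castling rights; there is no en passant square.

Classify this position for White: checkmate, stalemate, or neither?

stalemate

White to move; white king on a1.
In check: no.
King squares — b1: attacked by Qb5; a2: attacked by Rd2; b2: attacked by Rd2.
Legal moves for White: none.
Not in check and no legal moves → stalemate.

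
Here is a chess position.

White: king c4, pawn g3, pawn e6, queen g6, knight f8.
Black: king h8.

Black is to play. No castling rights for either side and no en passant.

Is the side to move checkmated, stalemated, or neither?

Black to move; black king on h8.
In check: no.
King squares — g7: attacked by Qg6; h7: attacked by Qg6; g8: attacked by Qg6.
Legal moves for Black: none.
Not in check and no legal moves → stalemate.

stalemate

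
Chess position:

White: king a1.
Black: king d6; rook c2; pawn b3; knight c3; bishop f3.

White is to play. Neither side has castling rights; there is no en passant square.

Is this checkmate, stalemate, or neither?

White to move; white king on a1.
In check: no.
King squares — b1: attacked by Nc3; a2: attacked by Rc2; b2: attacked by Rc2.
Legal moves for White: none.
Not in check and no legal moves → stalemate.

stalemate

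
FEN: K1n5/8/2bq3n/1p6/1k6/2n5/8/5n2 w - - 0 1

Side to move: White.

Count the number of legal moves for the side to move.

White to move; king on a8.
In check: yes, from the black bishop on c6.
Legal moves: none.
Count: 0.

0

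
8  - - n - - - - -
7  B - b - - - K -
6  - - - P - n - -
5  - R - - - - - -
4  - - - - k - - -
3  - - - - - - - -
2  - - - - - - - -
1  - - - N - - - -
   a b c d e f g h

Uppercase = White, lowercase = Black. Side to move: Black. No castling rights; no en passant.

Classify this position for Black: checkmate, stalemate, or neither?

Black to move; black king on e4.
In check: no.
Legal moves for Black include: Ne7, Nxa7, Nxd6, Nb6, Bd8, Bb8, Bxd6, Bb6, Ba5, Ng8, Ne8+, Nh7, Nd7, Nh5+, Nd5, Ng4, Kf4, Kf3, ... (list truncated; more exist).
Black has legal moves and is not in check → neither.

neither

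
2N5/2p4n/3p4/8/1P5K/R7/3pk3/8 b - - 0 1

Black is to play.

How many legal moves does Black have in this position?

14

Black to move; king on e2.
In check: no.
Legal moves: Nf8, Nf6, Ng5, Kf2, Kf1, Ke1, Kd1, c6, d5, d1=Q, d1=R, d1=B, d1=N, c5.
Count: 14.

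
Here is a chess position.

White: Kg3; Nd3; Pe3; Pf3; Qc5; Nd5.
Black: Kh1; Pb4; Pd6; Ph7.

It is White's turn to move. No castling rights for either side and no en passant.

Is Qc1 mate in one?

After Qc1: black king on h1; in check: yes, from the white queen on c1.
King squares — g1: attacked by Qc1; g2: attacked by Kg3; h2: attacked by Kg3.
Black has no legal moves → checkmate.

yes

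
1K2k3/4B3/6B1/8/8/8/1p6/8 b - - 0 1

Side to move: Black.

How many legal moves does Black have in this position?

Black to move; king on e8.
In check: yes, from the white bishop on g6.
Legal moves: Kxe7, Kd7.
Count: 2.

2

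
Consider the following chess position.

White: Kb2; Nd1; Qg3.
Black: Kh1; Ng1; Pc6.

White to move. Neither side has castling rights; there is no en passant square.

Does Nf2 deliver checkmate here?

yes

After Nf2: black king on h1; in check: yes, from the white knight on f2.
King squares — g1: own knight; g2: attacked by Qg3; h2: attacked by Qg3.
Black has no legal moves → checkmate.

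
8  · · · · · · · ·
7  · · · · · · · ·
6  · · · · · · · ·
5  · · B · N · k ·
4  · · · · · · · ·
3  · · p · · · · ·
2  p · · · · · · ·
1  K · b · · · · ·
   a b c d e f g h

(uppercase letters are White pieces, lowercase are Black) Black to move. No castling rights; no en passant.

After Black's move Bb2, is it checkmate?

no

After Bb2: white king on a1; in check: yes, from the black bishop on b2.
White has 1 legal reply: Kxa2.
In check but a legal move exists → not checkmate.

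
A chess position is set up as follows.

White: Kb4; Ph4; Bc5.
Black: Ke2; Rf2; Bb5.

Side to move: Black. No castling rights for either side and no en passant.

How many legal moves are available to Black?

22

Black to move; king on e2.
In check: no.
Legal moves: Be8, Bd7, Bc6, Ba6, Bc4, Ba4, Bd3, Rf8, Rf7, Rf6, Rf5, Rf4+, Rf3, Rh2, Rg2, Rf1, Kf3, Kd3, Kd2, Kf1, Ke1, Kd1.
Count: 22.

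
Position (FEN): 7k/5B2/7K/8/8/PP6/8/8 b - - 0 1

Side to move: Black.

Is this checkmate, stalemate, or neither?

stalemate

Black to move; black king on h8.
In check: no.
King squares — g7: attacked by Kh6; h7: attacked by Kh6; g8: attacked by Bf7.
Legal moves for Black: none.
Not in check and no legal moves → stalemate.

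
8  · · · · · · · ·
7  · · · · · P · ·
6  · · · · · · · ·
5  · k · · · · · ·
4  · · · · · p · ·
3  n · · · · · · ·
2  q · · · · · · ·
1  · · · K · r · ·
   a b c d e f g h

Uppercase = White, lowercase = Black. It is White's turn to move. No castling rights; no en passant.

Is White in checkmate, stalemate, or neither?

checkmate

White to move; white king on d1.
In check: yes, from the black rook on f1.
King squares — c1: attacked by Rf1; e1: attacked by Rf1; c2: attacked by Qa2; d2: attacked by Qa2; e2: attacked by Qa2.
Legal moves for White: none.
In check with no legal moves → checkmate.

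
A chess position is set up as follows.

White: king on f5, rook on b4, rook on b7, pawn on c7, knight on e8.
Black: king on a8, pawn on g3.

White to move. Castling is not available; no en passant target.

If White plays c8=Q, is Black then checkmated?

yes

After c8=Q: black king on a8; in check: yes, from the white queen on c8.
King squares — a7: attacked by Rb7; b7: attacked by Rb4; b8: attacked by Rb7.
Black has no legal moves → checkmate.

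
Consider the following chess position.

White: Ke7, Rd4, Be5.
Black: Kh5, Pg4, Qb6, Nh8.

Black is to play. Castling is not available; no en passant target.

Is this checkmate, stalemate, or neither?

neither

Black to move; black king on h5.
In check: no.
Legal moves for Black include: Nf7, Ng6+, Qd8+, Qb8, Qc7+, Qb7+, Qa7+, Qh6, Qg6, Qf6+, Qe6+, Qd6+, Qc6, Qa6, Qc5+, Qb5, Qa5, Qxd4, ... (list truncated; more exist).
Black has legal moves and is not in check → neither.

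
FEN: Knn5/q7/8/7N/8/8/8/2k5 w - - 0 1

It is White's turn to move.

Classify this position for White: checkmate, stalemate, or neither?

checkmate

White to move; white king on a8.
In check: yes, from the black queen on a7.
King squares — a7: attacked by Nc8; b7: attacked by Qa7; b8: attacked by Qa7.
Legal moves for White: none.
In check with no legal moves → checkmate.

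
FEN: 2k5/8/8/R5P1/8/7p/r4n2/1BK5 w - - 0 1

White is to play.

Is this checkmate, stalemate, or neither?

White to move; white king on c1.
In check: no.
Legal moves for White include: Ra8+, Ra7, Ra6, Rf5, Re5, Rd5, Rc5+, Rb5, Ra4, Ra3, Rxa2, Bh7, Bg6, Bf5+, Be4, Bd3, Bc2, Bxa2, ... (list truncated; more exist).
White has legal moves and is not in check → neither.

neither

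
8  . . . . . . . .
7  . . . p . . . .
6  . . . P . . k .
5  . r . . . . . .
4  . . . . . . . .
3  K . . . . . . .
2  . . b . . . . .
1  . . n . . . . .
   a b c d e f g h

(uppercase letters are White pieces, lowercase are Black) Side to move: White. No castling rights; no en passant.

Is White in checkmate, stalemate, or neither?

White to move; white king on a3.
In check: no.
King squares — a2: attacked by Nc1; b2: attacked by Rb5; b3: attacked by Nc1; a4: attacked by Bc2; b4: attacked by Rb5.
Legal moves for White: none.
Not in check and no legal moves → stalemate.

stalemate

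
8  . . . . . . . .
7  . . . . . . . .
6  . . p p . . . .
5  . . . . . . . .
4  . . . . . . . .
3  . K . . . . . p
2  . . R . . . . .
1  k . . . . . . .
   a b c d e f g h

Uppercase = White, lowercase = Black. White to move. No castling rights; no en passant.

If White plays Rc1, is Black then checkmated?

yes

After Rc1: black king on a1; in check: yes, from the white rook on c1.
King squares — b1: attacked by Rc1; a2: attacked by Kb3; b2: attacked by Kb3.
Black has no legal moves → checkmate.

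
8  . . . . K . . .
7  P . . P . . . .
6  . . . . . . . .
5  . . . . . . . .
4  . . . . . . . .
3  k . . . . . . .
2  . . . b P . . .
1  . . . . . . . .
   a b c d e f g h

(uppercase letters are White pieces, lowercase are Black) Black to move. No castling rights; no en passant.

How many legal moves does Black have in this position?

Black to move; king on a3.
In check: no.
Legal moves: Kb4, Ka4, Kb3, Kb2, Ka2, Bh6, Bg5, Ba5, Bf4, Bb4, Be3, Bc3, Be1, Bc1.
Count: 14.

14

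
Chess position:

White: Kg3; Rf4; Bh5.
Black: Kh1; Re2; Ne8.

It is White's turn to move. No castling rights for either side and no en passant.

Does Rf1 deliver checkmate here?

After Rf1: black king on h1; in check: yes, from the white rook on f1.
King squares — g1: attacked by Rf1; g2: attacked by Kg3; h2: attacked by Kg3.
Black has no legal moves → checkmate.

yes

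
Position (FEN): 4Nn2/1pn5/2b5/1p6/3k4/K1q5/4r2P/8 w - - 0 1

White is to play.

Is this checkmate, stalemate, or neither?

checkmate

White to move; white king on a3.
In check: yes, from the black queen on c3.
King squares — a2: attacked by Re2; b2: attacked by Re2; b3: attacked by Qc3; a4: attacked by Pb5; b4: attacked by Qc3.
Legal moves for White: none.
In check with no legal moves → checkmate.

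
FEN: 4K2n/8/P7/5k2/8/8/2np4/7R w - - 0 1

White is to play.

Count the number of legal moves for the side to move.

19

White to move; king on e8.
In check: no.
Legal moves: Kf8, Kd8, Ke7, Kd7, Rxh8, Rh7, Rh6, Rh5+, Rh4, Rh3, Rh2, Rg1, Rf1+, Re1, Rd1, Rc1, Rb1, Ra1, a7.
Count: 19.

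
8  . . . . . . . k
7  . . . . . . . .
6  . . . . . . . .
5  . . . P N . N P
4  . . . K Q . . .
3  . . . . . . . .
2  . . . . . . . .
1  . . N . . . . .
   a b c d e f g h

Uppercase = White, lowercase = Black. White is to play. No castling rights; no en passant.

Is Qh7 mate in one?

yes

After Qh7: black king on h8; in check: yes, from the white queen on h7.
King squares — g7: attacked by Qh7; h7: attacked by Ng5; g8: attacked by Qh7.
Black has no legal moves → checkmate.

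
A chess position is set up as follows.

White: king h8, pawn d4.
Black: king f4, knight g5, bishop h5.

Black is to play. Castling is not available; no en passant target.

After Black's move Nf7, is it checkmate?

After Nf7: white king on h8; in check: yes, from the black knight on f7.
White has 3 legal replies: Kg8, Kh7, Kg7.
In check but a legal move exists → not checkmate.

no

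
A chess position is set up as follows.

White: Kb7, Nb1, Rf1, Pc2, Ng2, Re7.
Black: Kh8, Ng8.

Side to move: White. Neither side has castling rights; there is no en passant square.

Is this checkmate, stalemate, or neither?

neither

White to move; white king on b7.
In check: no.
Legal moves for White include: Re8, Rh7+, Rg7, Ref7, Rd7, Rc7, Re6, Re5, Re4, Re3, Re2, Ree1, Kc8, Kb8, Ka8, Kc7, Ka7, Kc6, ... (list truncated; more exist).
White has legal moves and is not in check → neither.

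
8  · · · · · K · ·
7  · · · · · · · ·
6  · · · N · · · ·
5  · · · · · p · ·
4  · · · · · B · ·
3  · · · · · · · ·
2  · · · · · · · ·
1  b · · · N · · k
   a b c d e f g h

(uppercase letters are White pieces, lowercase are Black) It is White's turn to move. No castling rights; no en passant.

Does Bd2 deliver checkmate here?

After Bd2: black king on h1; in check: no.
Black is not in check, so this cannot be checkmate.

no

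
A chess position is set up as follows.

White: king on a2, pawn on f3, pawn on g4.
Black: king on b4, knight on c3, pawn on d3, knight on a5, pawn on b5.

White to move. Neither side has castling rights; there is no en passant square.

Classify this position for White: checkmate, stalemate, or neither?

neither

White to move; white king on a2.
In check: yes, from the black knight on c3.
King squares — a1: available; b1: attacked by Nc3; b2: available; a3: attacked by Kb4; b3: attacked by Kb4.
Legal moves for White: Kb2, Ka1.
White is in check but has 2 legal moves → neither.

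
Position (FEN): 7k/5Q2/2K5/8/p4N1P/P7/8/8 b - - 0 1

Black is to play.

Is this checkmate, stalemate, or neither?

stalemate

Black to move; black king on h8.
In check: no.
King squares — g7: attacked by Qf7; h7: attacked by Qf7; g8: attacked by Qf7.
Legal moves for Black: none.
Not in check and no legal moves → stalemate.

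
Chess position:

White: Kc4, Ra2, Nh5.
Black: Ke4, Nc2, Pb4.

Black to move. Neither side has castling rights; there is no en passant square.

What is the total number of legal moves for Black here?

10

Black to move; king on e4.
In check: no.
Legal moves: Kf5, Ke5, Kf3, Ke3, Nd4, Ne3+, Na3+, Ne1, Na1, b3.
Count: 10.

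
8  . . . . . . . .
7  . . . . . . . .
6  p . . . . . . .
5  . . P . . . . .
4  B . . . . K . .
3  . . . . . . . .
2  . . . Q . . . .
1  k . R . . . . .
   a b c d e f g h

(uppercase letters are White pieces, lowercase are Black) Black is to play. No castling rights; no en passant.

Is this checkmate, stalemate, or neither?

checkmate

Black to move; black king on a1.
In check: yes, from the white rook on c1.
King squares — b1: attacked by Rc1; a2: attacked by Qd2; b2: attacked by Qd2.
Legal moves for Black: none.
In check with no legal moves → checkmate.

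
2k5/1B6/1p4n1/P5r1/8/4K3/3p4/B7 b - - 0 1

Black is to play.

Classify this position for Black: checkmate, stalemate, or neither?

neither

Black to move; black king on c8.
In check: yes, from the white bishop on b7.
King squares — b7: available; c7: available; d7: available; b8: available; d8: available.
Legal moves for Black: Kd8, Kb8, Kd7, Kc7, Kxb7.
Black is in check but has 5 legal moves → neither.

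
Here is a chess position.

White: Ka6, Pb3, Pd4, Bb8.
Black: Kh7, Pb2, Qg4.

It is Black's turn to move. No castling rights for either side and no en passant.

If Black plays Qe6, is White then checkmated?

no

After Qe6: white king on a6; in check: yes, from the black queen on e6.
White has 5 legal replies: Kb7, Ka7, Kb5, Ka5, Bd6.
In check but a legal move exists → not checkmate.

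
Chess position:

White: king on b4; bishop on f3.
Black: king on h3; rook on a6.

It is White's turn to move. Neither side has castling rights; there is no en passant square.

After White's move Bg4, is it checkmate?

After Bg4: black king on h3; in check: yes, from the white bishop on g4.
Black has 5 legal replies: Kh4, Kxg4, Kg3, Kh2, Kg2.
In check but a legal move exists → not checkmate.

no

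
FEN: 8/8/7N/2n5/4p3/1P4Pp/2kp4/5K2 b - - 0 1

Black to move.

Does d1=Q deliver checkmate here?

no

After d1=Q: white king on f1; in check: yes, from the black queen on d1.
White has 1 legal reply: Kf2.
In check but a legal move exists → not checkmate.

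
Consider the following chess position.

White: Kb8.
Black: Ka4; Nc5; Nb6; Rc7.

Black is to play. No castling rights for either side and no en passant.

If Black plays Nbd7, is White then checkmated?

no

After Nbd7: white king on b8; in check: yes, from the black knight on d7.
White has 2 legal replies: Ka8, Kxc7.
In check but a legal move exists → not checkmate.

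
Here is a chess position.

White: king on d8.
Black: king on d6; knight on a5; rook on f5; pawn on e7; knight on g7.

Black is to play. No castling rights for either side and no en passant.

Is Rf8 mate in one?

yes

After Rf8: white king on d8; in check: yes, from the black rook on f8.
King squares — c7: attacked by Kd6; d7: attacked by Kd6; e7: attacked by Kd6; c8: attacked by Rf8; e8: attacked by Ng7.
White has no legal moves → checkmate.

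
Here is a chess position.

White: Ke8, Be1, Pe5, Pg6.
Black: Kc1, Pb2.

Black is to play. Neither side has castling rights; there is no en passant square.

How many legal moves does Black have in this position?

7

Black to move; king on c1.
In check: no.
Legal moves: Kc2, Kd1, Kb1, b1=Q, b1=R, b1=B, b1=N.
Count: 7.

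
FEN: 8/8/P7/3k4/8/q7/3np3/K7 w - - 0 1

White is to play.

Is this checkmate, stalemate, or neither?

White to move; white king on a1.
In check: yes, from the black queen on a3.
King squares — b1: attacked by Nd2; a2: attacked by Qa3; b2: attacked by Qa3.
Legal moves for White: none.
In check with no legal moves → checkmate.

checkmate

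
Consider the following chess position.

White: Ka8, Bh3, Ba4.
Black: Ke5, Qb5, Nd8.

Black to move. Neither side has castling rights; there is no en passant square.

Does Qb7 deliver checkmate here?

After Qb7: white king on a8; in check: yes, from the black queen on b7.
King squares — a7: attacked by Qb7; b7: attacked by Nd8; b8: attacked by Qb7.
White has no legal moves → checkmate.

yes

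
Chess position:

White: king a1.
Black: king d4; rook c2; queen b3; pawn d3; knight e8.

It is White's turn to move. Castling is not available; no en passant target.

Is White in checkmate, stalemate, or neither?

stalemate

White to move; white king on a1.
In check: no.
King squares — b1: attacked by Qb3; a2: attacked by Rc2; b2: attacked by Rc2.
Legal moves for White: none.
Not in check and no legal moves → stalemate.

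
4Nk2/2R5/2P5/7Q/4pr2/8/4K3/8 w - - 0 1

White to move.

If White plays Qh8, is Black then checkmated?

After Qh8: black king on f8; in check: yes, from the white queen on h8.
King squares — e7: attacked by Rc7; f7: attacked by Rc7; g7: attacked by Rc7; e8: attacked by Qh8; g8: attacked by Qh8.
Black has no legal moves → checkmate.

yes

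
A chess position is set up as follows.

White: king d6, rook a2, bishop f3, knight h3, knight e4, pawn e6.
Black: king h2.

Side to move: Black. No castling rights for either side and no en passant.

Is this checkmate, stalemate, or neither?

neither

Black to move; black king on h2.
In check: yes, from the white rook on a2.
King squares — g1: attacked by Nh3; h1: attacked by Bf3; g2: attacked by Ra2; g3: attacked by Ne4; h3: available.
Legal moves for Black: Kxh3.
Black is in check but has 1 legal move → neither.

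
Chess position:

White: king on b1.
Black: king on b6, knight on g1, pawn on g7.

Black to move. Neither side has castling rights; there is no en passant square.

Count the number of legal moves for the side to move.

Black to move; king on b6.
In check: no.
Legal moves: Kc7, Kb7, Ka7, Kc6, Ka6, Kc5, Kb5, Ka5, Nh3, Nf3, Ne2, g6, g5.
Count: 13.

13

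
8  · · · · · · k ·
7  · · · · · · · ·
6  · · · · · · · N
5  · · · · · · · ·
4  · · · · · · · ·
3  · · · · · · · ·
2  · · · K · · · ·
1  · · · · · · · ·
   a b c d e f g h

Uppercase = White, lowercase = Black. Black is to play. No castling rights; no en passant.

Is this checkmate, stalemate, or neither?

Black to move; black king on g8.
In check: yes, from the white knight on h6.
Legal moves for Black: Kh8, Kf8, Kh7, Kg7.
Black is in check but has 4 legal moves → neither.

neither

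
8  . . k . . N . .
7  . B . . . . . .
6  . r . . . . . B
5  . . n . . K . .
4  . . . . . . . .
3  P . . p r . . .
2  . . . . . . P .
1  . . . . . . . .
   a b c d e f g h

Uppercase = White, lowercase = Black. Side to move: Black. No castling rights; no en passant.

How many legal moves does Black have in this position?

Black to move; king on c8.
In check: yes, from the white bishop on b7.
Legal moves: Kd8, Kb8, Kc7, Kxb7, Rxb7, Nxb7.
Count: 6.

6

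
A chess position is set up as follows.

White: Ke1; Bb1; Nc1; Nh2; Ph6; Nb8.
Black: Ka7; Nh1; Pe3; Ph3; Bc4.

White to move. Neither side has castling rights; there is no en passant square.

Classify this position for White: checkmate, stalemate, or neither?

neither

White to move; white king on e1.
In check: no.
Legal moves for White include: Nd7, Nc6+, Na6, Ng4, Nf3, Nf1, Kd1, Nd3, Nb3, Ne2, Na2, Bh7, Bg6, Bf5, Be4, Bd3, Bc2, Ba2, ... (list truncated; more exist).
White has legal moves and is not in check → neither.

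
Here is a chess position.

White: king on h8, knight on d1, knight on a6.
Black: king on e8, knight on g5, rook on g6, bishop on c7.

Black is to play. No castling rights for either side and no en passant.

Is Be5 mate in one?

yes

After Be5: white king on h8; in check: yes, from the black bishop on e5.
King squares — g7: attacked by Be5; h7: attacked by Ng5; g8: attacked by Rg6.
White has no legal moves → checkmate.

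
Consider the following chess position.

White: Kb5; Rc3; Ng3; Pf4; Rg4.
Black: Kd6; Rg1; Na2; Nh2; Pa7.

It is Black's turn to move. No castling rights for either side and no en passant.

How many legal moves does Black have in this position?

21

Black to move; king on d6.
In check: no.
Legal moves: Ke7, Kd7, Ke6, Kd5, Nxg4, Nf3, Nf1, Nb4, Nxc3+, Nc1, Rxg3, Rg2, Rh1, Rf1, Re1, Rd1, Rc1, Rb1+, Ra1, a6+, a5.
Count: 21.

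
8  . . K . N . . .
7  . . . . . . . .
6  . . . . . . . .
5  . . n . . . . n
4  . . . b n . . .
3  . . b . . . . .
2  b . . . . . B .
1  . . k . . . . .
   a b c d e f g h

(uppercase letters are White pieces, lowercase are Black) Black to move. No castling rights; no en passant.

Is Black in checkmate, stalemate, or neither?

neither

Black to move; black king on c1.
In check: no.
Legal moves for Black include: Ng7, Nhf6, Nf4, Nhg3, Nd7, Nb7, Ne6, Na6, Na4, Nd3, Nb3, Nef6, Nd6+, Ng5, Neg3, Nf2, Nd2, Bh8, ... (list truncated; more exist).
Black has legal moves and is not in check → neither.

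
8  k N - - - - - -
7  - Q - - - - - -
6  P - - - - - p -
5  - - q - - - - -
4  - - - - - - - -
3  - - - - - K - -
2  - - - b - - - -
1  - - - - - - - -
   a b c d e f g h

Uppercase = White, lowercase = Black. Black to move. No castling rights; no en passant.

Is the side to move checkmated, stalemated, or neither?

Black to move; black king on a8.
In check: yes, from the white queen on b7.
King squares — a7: attacked by Qb7; b7: attacked by Pa6; b8: attacked by Qb7.
Legal moves for Black: none.
In check with no legal moves → checkmate.

checkmate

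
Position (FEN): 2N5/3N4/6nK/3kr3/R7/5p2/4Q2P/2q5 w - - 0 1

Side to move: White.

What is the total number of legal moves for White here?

6

White to move; king on h6.
In check: yes, from the black queen on c1.
Legal moves: Kh7, Kg7, Kxg6, Rf4, Qe3, Qd2+.
Count: 6.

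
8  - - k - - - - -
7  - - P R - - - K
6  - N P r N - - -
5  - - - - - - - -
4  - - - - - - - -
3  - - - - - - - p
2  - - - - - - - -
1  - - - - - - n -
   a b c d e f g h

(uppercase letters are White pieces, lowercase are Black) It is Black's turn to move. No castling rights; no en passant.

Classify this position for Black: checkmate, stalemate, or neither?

checkmate

Black to move; black king on c8.
In check: yes, from the white knight on b6.
King squares — b7: attacked by Pc6; c7: attacked by Ne6; d7: attacked by Nb6; b8: attacked by Pc7; d8: attacked by Ne6.
Legal moves for Black: none.
In check with no legal moves → checkmate.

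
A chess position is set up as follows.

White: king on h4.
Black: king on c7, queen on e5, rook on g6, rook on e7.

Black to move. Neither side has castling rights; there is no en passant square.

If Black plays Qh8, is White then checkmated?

After Qh8: white king on h4; in check: yes, from the black queen on h8.
King squares — g3: attacked by Rg6; h3: attacked by Qh8; g4: attacked by Rg6; g5: attacked by Rg6; h5: attacked by Qh8.
White has no legal moves → checkmate.

yes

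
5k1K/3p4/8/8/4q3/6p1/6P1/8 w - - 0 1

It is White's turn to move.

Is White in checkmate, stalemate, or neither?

stalemate

White to move; white king on h8.
In check: no.
King squares — g7: attacked by Kf8; h7: attacked by Qe4; g8: attacked by Kf8.
Legal moves for White: none.
Not in check and no legal moves → stalemate.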